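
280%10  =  0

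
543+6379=6922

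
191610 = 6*31935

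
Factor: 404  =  2^2*  101^1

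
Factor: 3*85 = 255=3^1*5^1*17^1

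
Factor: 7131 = 3^1* 2377^1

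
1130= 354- - 776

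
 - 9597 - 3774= - 13371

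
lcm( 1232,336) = 3696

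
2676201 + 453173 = 3129374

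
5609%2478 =653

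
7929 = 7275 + 654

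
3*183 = 549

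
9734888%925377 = 481118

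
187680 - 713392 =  - 525712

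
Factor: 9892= 2^2 * 2473^1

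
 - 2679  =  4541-7220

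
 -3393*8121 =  - 27554553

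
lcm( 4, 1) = 4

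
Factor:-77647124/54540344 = -19411781/13635086 = -  2^( - 1 ) * 61^( - 1 )*73^(-1)*1531^(-1)*19411781^1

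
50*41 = 2050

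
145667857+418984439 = 564652296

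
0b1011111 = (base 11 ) 87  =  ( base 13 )74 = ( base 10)95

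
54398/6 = 9066+ 1/3 = 9066.33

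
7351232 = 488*15064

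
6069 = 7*867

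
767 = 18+749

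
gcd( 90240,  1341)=3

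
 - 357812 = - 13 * 27524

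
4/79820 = 1/19955 = 0.00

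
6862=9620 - 2758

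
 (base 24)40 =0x60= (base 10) 96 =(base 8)140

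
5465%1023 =350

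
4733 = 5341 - 608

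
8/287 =8/287 = 0.03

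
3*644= 1932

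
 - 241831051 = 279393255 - 521224306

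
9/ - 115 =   -  9/115 = - 0.08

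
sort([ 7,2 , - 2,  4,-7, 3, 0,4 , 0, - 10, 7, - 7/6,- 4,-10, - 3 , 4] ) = [  -  10, - 10,-7,  -  4,-3 , -2,  -  7/6, 0, 0, 2, 3, 4, 4, 4, 7,7]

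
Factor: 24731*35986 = 889969766 = 2^1*7^1*19^1*  947^1*3533^1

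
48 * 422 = 20256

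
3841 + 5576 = 9417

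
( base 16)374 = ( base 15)3DE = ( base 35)p9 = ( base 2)1101110100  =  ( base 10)884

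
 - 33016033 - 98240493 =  - 131256526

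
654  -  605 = 49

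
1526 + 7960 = 9486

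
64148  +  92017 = 156165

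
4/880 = 1/220  =  0.00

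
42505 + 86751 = 129256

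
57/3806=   57/3806 = 0.01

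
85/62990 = 17/12598 =0.00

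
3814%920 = 134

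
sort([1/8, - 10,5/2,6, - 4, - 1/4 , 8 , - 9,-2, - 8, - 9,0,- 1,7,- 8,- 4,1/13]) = [ - 10,-9,-9,-8, - 8, - 4 , - 4, - 2, - 1, - 1/4,  0,1/13,1/8, 5/2,6, 7,  8 ] 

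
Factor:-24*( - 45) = 1080 = 2^3*3^3*5^1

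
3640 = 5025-1385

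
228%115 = 113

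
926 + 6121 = 7047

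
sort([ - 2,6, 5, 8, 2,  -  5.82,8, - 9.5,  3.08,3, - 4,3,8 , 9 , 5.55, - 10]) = [ - 10,- 9.5, - 5.82, - 4,-2 , 2,3, 3, 3.08,5,5.55,6,8,  8 , 8,9] 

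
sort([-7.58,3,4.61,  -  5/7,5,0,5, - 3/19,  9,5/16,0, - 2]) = [-7.58, - 2,- 5/7 ,  -  3/19, 0 , 0,5/16 , 3,4.61,5, 5 , 9 ]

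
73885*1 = 73885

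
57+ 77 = 134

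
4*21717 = 86868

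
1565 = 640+925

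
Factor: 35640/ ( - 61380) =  - 18/31 = -2^1*3^2*31^( - 1) 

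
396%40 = 36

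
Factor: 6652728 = 2^3 * 3^2 * 92399^1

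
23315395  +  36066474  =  59381869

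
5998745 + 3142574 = 9141319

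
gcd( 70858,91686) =2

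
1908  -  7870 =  - 5962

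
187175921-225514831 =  - 38338910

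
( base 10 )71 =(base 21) 38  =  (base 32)27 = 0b1000111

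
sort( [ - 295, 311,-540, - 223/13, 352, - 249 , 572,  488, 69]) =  [ - 540 , - 295,- 249, - 223/13,  69,311  ,  352,488,572]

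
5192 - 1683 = 3509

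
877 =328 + 549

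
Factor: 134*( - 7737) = -2^1*3^1 * 67^1 * 2579^1 = - 1036758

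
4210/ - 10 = -421+0/1 =- 421.00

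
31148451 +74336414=105484865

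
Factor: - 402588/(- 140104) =2^(  -  1 )*3^2*53^1*83^( - 1)= 477/166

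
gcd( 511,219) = 73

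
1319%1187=132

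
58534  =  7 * 8362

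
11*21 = 231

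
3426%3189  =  237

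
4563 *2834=12931542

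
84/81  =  1 + 1/27 = 1.04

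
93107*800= 74485600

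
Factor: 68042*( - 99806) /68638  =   - 2^1*7^1*13^1*2617^1*7129^1*34319^ ( - 1) = - 3395499926/34319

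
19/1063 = 19/1063 = 0.02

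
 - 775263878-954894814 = -1730158692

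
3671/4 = 3671/4 = 917.75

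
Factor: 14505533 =7^1*163^1* 12713^1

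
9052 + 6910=15962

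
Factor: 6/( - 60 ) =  - 2^(-1 )*5^ ( - 1)=- 1/10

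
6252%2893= 466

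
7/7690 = 7/7690=0.00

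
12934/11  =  12934/11 = 1175.82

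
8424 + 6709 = 15133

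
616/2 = 308 = 308.00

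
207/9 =23=23.00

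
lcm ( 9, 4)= 36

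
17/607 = 17/607 = 0.03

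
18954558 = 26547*714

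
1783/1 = 1783= 1783.00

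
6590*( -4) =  - 26360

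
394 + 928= 1322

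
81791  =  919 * 89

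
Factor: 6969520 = 2^4*5^1*87119^1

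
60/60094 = 30/30047= 0.00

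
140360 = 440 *319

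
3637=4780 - 1143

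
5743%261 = 1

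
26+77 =103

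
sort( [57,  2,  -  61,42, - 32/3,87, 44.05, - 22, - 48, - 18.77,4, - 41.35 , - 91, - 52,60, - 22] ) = [ - 91 , - 61, - 52, - 48, - 41.35,-22, - 22, - 18.77 ,  -  32/3, 2,4,42,44.05,57,60,87]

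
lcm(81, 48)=1296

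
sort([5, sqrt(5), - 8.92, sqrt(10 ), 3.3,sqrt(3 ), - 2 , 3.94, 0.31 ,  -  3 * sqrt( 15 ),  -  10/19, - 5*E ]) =[ - 5  *  E , - 3*sqrt(15 ), - 8.92 ,  -  2, - 10/19,0.31, sqrt( 3 ), sqrt( 5),sqrt(10 ), 3.3,  3.94,5 ]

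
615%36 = 3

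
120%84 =36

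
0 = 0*73535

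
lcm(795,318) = 1590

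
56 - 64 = -8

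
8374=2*4187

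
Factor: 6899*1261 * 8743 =76060943777 = 7^1 *13^1*97^1 *1249^1 *6899^1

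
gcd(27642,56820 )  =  6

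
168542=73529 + 95013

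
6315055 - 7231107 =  - 916052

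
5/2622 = 5/2622= 0.00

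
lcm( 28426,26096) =1591856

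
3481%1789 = 1692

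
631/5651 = 631/5651 = 0.11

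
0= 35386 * 0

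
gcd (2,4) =2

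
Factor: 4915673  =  7^1*702239^1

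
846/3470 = 423/1735= 0.24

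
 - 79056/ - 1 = 79056/1 = 79056.00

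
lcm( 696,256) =22272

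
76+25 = 101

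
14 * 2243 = 31402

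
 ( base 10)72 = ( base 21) 39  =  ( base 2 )1001000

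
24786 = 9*2754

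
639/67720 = 639/67720 = 0.01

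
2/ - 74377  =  -2/74377=-0.00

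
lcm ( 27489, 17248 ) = 879648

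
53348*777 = 41451396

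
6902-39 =6863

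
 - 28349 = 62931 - 91280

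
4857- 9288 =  - 4431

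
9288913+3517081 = 12805994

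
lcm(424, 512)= 27136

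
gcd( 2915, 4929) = 53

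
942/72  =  13 + 1/12  =  13.08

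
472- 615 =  - 143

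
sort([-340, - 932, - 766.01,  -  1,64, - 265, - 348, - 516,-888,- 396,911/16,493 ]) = [-932, - 888, - 766.01, - 516 ,- 396,-348, - 340, - 265, -1, 911/16,64,493] 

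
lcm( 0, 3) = 0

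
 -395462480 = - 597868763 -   -  202406283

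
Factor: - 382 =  - 2^1*191^1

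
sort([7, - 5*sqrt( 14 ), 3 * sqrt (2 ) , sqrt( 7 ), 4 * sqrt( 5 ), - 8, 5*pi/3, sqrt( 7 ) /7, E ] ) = [ - 5 * sqrt(14), - 8,sqrt( 7 )/7, sqrt( 7), E, 3 * sqrt(2 ),5*pi/3, 7, 4*sqrt( 5 ) ] 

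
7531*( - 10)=  -  75310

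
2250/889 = 2250/889=2.53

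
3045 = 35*87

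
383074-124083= 258991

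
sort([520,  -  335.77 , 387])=[-335.77, 387,520 ]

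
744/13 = 57 + 3/13 = 57.23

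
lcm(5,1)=5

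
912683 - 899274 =13409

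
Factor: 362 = 2^1*181^1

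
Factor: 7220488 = 2^3*11^1*82051^1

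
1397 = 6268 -4871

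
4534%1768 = 998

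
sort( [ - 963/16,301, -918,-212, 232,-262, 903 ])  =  [-918, -262, - 212,-963/16, 232, 301, 903 ]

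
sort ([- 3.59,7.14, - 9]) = [ - 9, - 3.59,  7.14]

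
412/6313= 412/6313  =  0.07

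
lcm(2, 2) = 2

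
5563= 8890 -3327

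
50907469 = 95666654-44759185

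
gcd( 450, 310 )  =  10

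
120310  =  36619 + 83691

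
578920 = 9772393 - 9193473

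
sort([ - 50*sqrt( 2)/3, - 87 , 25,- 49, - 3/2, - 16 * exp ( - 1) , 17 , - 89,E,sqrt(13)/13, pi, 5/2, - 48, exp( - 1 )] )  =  [ - 89, - 87, - 49, - 48 , - 50*sqrt(2) /3, - 16*exp ( - 1), - 3/2,sqrt(13)/13, exp( - 1 ), 5/2  ,  E,pi , 17,  25] 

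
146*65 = 9490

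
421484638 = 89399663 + 332084975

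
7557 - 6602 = 955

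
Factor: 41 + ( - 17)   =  24 = 2^3 * 3^1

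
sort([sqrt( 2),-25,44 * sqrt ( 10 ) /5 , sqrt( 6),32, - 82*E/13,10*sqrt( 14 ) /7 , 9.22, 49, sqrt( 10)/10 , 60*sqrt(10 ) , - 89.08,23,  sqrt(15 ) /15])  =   [ - 89.08,-25, - 82* E/13,  sqrt( 15)/15 , sqrt( 10 )/10,  sqrt( 2),sqrt( 6), 10*sqrt( 14)/7, 9.22 , 23 , 44*sqrt( 10)/5 , 32,49 , 60*sqrt( 10)]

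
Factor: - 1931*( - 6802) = 13134662= 2^1*19^1*179^1*1931^1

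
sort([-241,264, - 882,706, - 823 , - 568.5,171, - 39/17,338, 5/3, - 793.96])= [ - 882, - 823,  -  793.96, - 568.5, - 241, - 39/17 , 5/3,171,264,338,706 ] 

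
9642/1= 9642 = 9642.00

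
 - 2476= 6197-8673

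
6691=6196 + 495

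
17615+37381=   54996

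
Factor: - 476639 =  - 476639^1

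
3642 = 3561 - -81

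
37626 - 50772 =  - 13146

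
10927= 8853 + 2074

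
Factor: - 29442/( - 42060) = 7/10 = 2^ ( -1 )*5^ ( - 1)*7^1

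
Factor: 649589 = 23^1*61^1*463^1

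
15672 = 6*2612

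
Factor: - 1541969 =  - 11^1*13^1 * 41^1*263^1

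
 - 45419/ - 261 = 174 + 5/261=174.02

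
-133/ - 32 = 133/32 = 4.16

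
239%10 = 9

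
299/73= 299/73 =4.10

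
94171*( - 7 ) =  - 659197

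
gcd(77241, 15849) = 3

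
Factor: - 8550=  - 2^1*3^2*5^2*19^1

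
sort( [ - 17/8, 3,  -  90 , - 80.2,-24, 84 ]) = [ - 90, - 80.2, - 24, - 17/8,3, 84 ]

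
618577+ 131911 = 750488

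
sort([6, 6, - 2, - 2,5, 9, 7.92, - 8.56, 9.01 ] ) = [ - 8.56, - 2, - 2, 5 , 6,6,7.92, 9, 9.01]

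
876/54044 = 219/13511 =0.02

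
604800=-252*( -2400)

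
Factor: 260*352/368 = 5720/23 =2^3*5^1*11^1 * 13^1*23^( - 1 )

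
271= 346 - 75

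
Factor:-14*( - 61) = 2^1*7^1*61^1 = 854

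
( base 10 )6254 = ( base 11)4776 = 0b1100001101110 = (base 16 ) 186E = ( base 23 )BIL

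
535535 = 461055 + 74480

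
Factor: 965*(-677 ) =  - 5^1*193^1*677^1 = - 653305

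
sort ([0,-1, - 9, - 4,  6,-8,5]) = [ - 9,-8, - 4 , - 1,0, 5, 6]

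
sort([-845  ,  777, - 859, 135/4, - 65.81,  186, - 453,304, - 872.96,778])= [- 872.96,-859, - 845, -453 , - 65.81, 135/4,186,304,  777,778]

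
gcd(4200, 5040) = 840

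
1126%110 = 26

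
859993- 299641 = 560352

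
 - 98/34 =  - 3 + 2/17= - 2.88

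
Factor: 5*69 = 3^1*5^1*23^1 = 345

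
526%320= 206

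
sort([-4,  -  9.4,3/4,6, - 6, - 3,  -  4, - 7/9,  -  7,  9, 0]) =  [  -  9.4,  -  7 ,  -  6 , - 4,  -  4,  -  3 ,-7/9, 0,3/4,  6, 9] 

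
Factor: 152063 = 152063^1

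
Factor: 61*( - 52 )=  - 2^2*13^1 * 61^1 = - 3172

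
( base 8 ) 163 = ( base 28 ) 43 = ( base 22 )55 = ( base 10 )115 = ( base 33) 3G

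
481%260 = 221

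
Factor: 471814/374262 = 3^(- 1)*7^(-1)*19^(-1)*503^1= 503/399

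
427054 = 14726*29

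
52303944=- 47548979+99852923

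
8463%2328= 1479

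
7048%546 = 496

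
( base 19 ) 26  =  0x2c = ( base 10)44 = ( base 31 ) 1D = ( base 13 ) 35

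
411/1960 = 411/1960 = 0.21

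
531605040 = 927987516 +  - 396382476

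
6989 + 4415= 11404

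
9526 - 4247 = 5279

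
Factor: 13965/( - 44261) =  -1995/6323= -3^1*5^1*7^1*19^1*6323^( - 1)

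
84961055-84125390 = 835665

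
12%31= 12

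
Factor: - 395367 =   -  3^1*7^1*67^1*281^1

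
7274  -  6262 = 1012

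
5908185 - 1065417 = 4842768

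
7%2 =1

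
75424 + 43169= 118593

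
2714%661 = 70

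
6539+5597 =12136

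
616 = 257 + 359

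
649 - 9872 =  - 9223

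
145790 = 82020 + 63770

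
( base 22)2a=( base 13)42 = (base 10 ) 54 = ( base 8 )66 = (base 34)1k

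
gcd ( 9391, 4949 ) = 1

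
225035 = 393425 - 168390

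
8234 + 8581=16815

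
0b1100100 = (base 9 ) 121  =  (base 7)202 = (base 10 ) 100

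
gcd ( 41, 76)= 1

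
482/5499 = 482/5499 = 0.09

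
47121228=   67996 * 693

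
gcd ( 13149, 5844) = 1461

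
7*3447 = 24129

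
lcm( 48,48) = 48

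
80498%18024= 8402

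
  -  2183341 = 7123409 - 9306750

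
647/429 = 647/429=1.51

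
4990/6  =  2495/3=831.67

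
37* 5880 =217560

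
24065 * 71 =1708615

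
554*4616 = 2557264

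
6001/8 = 6001/8 = 750.12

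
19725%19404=321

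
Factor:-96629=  - 13^1*7433^1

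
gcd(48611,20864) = 1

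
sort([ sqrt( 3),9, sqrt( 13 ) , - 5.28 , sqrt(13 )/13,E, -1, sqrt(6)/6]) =[-5.28  , - 1,sqrt( 13)/13,sqrt( 6) /6,sqrt( 3 ),E,sqrt( 13),9 ]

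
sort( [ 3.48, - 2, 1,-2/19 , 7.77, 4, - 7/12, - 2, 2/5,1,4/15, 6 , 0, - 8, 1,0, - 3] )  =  [ - 8  ,-3, - 2, - 2, - 7/12, - 2/19, 0,  0,4/15, 2/5, 1, 1, 1,3.48,4, 6, 7.77 ] 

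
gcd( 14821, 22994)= 1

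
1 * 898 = 898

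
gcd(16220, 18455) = 5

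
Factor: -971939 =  - 971939^1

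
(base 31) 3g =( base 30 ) 3j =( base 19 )5e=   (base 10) 109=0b1101101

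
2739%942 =855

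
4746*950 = 4508700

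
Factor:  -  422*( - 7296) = 2^8*3^1*19^1*211^1 = 3078912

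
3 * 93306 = 279918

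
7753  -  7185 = 568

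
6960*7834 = 54524640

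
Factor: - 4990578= - 2^1 * 3^1*19^1*43777^1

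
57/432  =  19/144 = 0.13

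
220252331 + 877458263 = 1097710594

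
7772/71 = 7772/71 = 109.46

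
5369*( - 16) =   -  85904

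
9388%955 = 793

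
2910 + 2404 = 5314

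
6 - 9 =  - 3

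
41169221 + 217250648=258419869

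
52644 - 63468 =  - 10824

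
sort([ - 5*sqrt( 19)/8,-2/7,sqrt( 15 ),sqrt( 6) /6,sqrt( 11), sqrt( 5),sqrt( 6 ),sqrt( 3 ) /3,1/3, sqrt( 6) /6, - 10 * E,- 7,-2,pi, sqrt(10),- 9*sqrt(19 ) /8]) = [ - 10*E, - 7, -9*sqrt( 19) /8,  -  5*sqrt (19)/8, - 2, - 2/7,1/3 , sqrt (6)/6,sqrt(6 ) /6, sqrt( 3) /3,  sqrt( 5),sqrt( 6 ),pi,sqrt(10),sqrt( 11),sqrt(15)] 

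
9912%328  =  72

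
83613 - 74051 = 9562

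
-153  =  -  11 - 142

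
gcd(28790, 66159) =1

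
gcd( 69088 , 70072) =8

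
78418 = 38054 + 40364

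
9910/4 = 2477  +  1/2 = 2477.50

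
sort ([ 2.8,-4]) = [ - 4, 2.8] 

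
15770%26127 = 15770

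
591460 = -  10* ( - 59146)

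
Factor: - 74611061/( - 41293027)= 7^1*23^( - 1)*41^( - 1 )*463^1*23021^1*43789^( - 1)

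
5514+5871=11385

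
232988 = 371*628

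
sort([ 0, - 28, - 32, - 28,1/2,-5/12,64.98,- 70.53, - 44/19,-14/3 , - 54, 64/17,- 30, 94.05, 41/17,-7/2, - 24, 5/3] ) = [ - 70.53, - 54, - 32, - 30,  -  28, - 28, - 24, - 14/3, - 7/2, - 44/19, - 5/12 , 0, 1/2,5/3, 41/17 , 64/17, 64.98,94.05]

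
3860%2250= 1610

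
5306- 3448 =1858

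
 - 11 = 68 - 79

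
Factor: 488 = 2^3*61^1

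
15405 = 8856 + 6549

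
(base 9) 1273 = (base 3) 1022110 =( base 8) 1675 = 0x3BD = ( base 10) 957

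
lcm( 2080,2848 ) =185120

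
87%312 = 87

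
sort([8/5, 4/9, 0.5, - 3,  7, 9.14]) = [ - 3,  4/9, 0.5,8/5,7,9.14] 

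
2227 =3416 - 1189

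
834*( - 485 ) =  - 404490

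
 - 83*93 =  - 7719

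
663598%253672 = 156254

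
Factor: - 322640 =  - 2^4*5^1*37^1*109^1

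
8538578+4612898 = 13151476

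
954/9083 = 954/9083 = 0.11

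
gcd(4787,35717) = 1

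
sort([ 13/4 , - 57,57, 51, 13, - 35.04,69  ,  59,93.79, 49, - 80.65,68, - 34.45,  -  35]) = [ - 80.65, - 57, - 35.04, - 35, - 34.45, 13/4, 13,49, 51, 57,59 , 68 , 69, 93.79]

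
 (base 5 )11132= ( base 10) 792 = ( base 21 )1gf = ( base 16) 318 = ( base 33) O0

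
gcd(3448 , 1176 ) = 8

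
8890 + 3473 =12363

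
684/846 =38/47 = 0.81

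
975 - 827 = 148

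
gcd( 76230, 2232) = 18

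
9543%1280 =583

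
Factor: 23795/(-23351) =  - 5^1*19^ ( - 1)*1229^( - 1 )*4759^1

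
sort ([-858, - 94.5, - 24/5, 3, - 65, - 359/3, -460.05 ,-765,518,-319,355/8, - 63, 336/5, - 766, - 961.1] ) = [ - 961.1, - 858, - 766, - 765, - 460.05, - 319, - 359/3, - 94.5, - 65, - 63, - 24/5, 3,  355/8,336/5, 518]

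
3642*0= 0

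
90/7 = 90/7 = 12.86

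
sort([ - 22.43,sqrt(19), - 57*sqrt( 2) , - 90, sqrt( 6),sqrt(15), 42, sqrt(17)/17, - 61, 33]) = [ - 90, - 57*sqrt(2), - 61, - 22.43,sqrt(17 ) /17, sqrt(6),  sqrt(15),  sqrt( 19), 33,42]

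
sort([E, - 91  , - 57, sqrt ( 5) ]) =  [ - 91, - 57, sqrt ( 5), E ]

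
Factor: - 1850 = -2^1*5^2*37^1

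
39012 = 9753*4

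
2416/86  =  1208/43=28.09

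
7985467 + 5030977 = 13016444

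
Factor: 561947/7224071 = 83^( - 1)*87037^( - 1) * 561947^1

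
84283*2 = 168566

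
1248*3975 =4960800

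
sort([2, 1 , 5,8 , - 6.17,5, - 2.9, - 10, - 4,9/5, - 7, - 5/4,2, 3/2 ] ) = [-10,- 7, - 6.17, - 4,-2.9, - 5/4,1,3/2, 9/5 , 2,2,5, 5, 8 ] 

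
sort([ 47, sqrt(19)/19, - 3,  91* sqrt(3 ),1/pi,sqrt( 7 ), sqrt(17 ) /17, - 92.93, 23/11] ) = [ -92.93, - 3, sqrt( 19 ) /19,sqrt( 17 ) /17, 1/pi,23/11,sqrt( 7),47, 91*sqrt( 3)]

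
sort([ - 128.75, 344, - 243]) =[ - 243, - 128.75,344]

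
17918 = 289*62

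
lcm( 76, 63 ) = 4788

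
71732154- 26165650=45566504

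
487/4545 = 487/4545 = 0.11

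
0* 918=0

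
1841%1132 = 709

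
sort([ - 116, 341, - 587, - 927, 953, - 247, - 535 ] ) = [ - 927, - 587, - 535,  -  247,-116, 341, 953]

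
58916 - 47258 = 11658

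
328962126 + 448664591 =777626717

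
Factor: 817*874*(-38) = -2^2*19^3*23^1*43^1 = - 27134204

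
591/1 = 591 = 591.00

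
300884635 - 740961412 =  - 440076777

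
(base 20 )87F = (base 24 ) 5jj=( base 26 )4p1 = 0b110100011011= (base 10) 3355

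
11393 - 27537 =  - 16144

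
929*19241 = 17874889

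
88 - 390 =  - 302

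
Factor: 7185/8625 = 479/575=5^( - 2 ) *23^( - 1)*479^1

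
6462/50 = 129 + 6/25 = 129.24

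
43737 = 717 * 61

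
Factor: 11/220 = 1/20 =2^( - 2)*5^( -1 )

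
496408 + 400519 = 896927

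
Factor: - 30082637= - 13^1 * 479^1 * 4831^1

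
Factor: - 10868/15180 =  -247/345 = - 3^( - 1)*5^( - 1)*13^1 * 19^1*23^(-1)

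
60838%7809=6175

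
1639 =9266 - 7627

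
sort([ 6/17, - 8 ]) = [-8 , 6/17]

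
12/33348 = 1/2779 = 0.00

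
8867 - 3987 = 4880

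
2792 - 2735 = 57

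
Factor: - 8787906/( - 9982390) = 3^3 * 5^( - 1)*11^(  -  1)*  90749^(-1 )*162739^1 = 4393953/4991195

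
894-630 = 264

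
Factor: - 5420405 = -5^1*41^1*137^1*193^1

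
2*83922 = 167844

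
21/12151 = 21/12151 = 0.00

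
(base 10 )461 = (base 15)20B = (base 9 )562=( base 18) 17B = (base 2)111001101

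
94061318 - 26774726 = 67286592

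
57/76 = 3/4= 0.75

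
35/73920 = 1/2112=0.00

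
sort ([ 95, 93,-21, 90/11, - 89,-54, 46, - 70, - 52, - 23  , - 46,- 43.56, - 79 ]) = [ - 89, - 79, - 70, - 54, - 52, - 46 ,- 43.56, - 23, - 21,90/11, 46,93,95]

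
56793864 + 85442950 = 142236814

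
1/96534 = 1/96534 = 0.00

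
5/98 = 5/98 = 0.05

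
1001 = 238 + 763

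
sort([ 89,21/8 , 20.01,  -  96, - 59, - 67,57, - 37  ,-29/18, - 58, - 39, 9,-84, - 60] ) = [ - 96,  -  84, - 67, - 60, - 59, - 58, - 39 ,-37, - 29/18, 21/8, 9,  20.01, 57, 89] 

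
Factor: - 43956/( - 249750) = 22/125 = 2^1*5^(-3 )*11^1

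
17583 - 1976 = 15607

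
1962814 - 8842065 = -6879251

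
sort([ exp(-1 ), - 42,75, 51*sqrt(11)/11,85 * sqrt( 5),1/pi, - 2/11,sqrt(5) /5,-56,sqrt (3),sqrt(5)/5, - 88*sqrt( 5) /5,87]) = [-56,  -  42,-88 * sqrt( 5)/5, - 2/11,1/pi,exp(  -  1 ),sqrt (5)/5,sqrt( 5) /5,sqrt( 3 ),51*sqrt ( 11 ) /11,75 , 87,85 * sqrt(5)]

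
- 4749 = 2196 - 6945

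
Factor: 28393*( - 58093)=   -  1649434549 = - 7^1*43^1 *193^1*28393^1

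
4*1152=4608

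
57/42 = 1+5/14 = 1.36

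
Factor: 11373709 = 79^1*143971^1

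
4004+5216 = 9220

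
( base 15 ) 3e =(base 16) 3b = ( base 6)135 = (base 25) 29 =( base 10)59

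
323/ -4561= - 323/4561 = - 0.07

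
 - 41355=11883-53238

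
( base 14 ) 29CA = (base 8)16406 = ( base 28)9da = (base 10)7430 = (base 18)14ge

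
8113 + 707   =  8820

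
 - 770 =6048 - 6818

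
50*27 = 1350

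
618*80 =49440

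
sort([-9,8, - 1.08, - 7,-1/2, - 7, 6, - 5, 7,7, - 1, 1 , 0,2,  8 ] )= [ - 9, - 7, - 7 , - 5, - 1.08, - 1, - 1/2, 0,1 , 2,6,  7,7,8,  8 ] 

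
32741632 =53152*616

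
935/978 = 935/978 = 0.96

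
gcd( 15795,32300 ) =5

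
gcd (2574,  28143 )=9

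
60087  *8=480696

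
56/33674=28/16837  =  0.00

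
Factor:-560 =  - 2^4*5^1*7^1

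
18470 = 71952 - 53482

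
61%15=1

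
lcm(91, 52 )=364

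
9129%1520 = 9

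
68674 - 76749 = - 8075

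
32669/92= 355 + 9/92 = 355.10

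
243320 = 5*48664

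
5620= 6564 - 944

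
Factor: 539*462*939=233827902=2^1*3^2*7^3*11^2*313^1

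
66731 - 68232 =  - 1501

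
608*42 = 25536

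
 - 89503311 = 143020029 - 232523340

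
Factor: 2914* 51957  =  151402698 = 2^1*3^2 * 23^1*31^1*47^1 * 251^1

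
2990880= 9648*310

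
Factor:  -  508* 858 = -2^3 * 3^1*11^1*13^1*127^1 = - 435864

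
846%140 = 6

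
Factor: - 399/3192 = - 2^( - 3) = - 1/8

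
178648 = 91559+87089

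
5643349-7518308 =-1874959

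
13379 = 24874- 11495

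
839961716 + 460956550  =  1300918266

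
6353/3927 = 6353/3927 = 1.62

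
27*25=675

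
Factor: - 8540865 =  - 3^2 * 5^1*189797^1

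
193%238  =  193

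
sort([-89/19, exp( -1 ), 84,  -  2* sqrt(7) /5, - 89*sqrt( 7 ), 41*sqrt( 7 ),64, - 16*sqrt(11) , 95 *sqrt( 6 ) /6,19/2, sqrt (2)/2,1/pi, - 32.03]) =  [ - 89*sqrt( 7 ) , - 16*sqrt( 11)  ,  -  32.03, -89/19,-2*sqrt( 7)/5,  1/pi, exp( - 1), sqrt(2 )/2 , 19/2  ,  95*sqrt (6 )/6,64,84,41*sqrt( 7)]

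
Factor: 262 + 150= 412 =2^2*103^1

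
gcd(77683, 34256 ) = 1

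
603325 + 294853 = 898178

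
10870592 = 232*46856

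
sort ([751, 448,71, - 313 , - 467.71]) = [  -  467.71, - 313, 71, 448, 751]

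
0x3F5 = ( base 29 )15R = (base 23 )1L1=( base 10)1013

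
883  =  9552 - 8669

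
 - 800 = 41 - 841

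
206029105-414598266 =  - 208569161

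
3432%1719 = 1713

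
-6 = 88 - 94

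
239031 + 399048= 638079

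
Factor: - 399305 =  - 5^1 * 79861^1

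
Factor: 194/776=1/4= 2^( - 2 ) 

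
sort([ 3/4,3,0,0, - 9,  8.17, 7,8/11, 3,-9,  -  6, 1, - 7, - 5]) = [  -  9,-9,  -  7, - 6, - 5,0, 0,8/11,3/4, 1, 3, 3,  7, 8.17 ] 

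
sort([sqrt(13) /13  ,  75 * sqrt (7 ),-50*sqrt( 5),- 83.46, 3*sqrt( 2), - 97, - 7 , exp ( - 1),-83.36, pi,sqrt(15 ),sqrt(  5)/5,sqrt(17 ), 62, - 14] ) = [-50*sqrt( 5 ), - 97,-83.46, - 83.36, - 14,-7,sqrt(13)/13 , exp(- 1),sqrt(5 ) /5,pi,sqrt(15),sqrt(17 ),3*sqrt( 2),62, 75*sqrt( 7) ]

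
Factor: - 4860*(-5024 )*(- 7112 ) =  - 2^10*3^5 * 5^1*7^1*127^1*157^1 = - 173651143680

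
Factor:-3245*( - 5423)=17597635 = 5^1*11^2*17^1*29^1 *59^1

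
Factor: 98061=3^1*32687^1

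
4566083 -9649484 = -5083401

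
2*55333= 110666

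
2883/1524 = 1 + 453/508 = 1.89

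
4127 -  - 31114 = 35241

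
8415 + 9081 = 17496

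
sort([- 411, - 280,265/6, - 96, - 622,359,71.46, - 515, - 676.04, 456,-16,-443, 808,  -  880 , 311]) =[ -880,  -  676.04, - 622, -515, - 443,- 411, - 280,- 96,-16,265/6,71.46,311, 359,456, 808]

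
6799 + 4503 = 11302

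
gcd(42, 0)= 42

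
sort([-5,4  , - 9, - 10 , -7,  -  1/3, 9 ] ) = [ - 10, - 9, - 7, - 5,-1/3,  4,9 ] 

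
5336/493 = 10 +14/17=   10.82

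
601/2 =601/2  =  300.50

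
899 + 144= 1043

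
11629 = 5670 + 5959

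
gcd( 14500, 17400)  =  2900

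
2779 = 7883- 5104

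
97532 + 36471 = 134003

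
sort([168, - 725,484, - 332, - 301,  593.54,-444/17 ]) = [ - 725, - 332, - 301, - 444/17, 168,484,593.54] 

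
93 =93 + 0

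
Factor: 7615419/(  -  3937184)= - 2^(-5) * 3^1*7^1*61^( - 1 )*137^1*2017^( - 1 )*2647^1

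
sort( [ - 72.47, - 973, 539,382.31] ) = [ - 973 , - 72.47  ,  382.31, 539 ] 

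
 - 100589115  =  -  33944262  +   - 66644853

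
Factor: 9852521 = 7^1*1407503^1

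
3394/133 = 3394/133 = 25.52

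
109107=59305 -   -  49802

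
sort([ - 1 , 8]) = [ - 1,8 ]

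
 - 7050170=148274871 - 155325041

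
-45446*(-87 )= 3953802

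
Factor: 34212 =2^2*3^1*2851^1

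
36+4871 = 4907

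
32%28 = 4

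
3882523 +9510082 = 13392605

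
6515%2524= 1467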